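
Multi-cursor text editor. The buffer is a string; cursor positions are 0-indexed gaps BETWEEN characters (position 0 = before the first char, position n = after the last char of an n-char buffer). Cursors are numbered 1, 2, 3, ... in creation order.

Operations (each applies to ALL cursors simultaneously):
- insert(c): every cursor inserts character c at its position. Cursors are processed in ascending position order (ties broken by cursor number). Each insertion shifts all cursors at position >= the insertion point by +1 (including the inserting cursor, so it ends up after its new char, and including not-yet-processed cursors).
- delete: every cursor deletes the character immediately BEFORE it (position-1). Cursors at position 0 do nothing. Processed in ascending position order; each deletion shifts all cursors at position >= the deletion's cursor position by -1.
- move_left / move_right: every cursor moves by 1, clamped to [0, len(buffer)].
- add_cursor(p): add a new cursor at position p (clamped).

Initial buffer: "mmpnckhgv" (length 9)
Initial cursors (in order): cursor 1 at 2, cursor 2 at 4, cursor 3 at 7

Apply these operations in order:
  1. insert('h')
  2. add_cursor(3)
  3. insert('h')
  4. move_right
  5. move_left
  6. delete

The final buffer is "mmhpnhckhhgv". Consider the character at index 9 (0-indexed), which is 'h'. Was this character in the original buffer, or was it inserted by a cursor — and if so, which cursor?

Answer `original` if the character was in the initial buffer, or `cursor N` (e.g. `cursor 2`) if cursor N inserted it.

After op 1 (insert('h')): buffer="mmhpnhckhhgv" (len 12), cursors c1@3 c2@6 c3@10, authorship ..1..2...3..
After op 2 (add_cursor(3)): buffer="mmhpnhckhhgv" (len 12), cursors c1@3 c4@3 c2@6 c3@10, authorship ..1..2...3..
After op 3 (insert('h')): buffer="mmhhhpnhhckhhhgv" (len 16), cursors c1@5 c4@5 c2@9 c3@14, authorship ..114..22...33..
After op 4 (move_right): buffer="mmhhhpnhhckhhhgv" (len 16), cursors c1@6 c4@6 c2@10 c3@15, authorship ..114..22...33..
After op 5 (move_left): buffer="mmhhhpnhhckhhhgv" (len 16), cursors c1@5 c4@5 c2@9 c3@14, authorship ..114..22...33..
After op 6 (delete): buffer="mmhpnhckhhgv" (len 12), cursors c1@3 c4@3 c2@6 c3@10, authorship ..1..2...3..
Authorship (.=original, N=cursor N): . . 1 . . 2 . . . 3 . .
Index 9: author = 3

Answer: cursor 3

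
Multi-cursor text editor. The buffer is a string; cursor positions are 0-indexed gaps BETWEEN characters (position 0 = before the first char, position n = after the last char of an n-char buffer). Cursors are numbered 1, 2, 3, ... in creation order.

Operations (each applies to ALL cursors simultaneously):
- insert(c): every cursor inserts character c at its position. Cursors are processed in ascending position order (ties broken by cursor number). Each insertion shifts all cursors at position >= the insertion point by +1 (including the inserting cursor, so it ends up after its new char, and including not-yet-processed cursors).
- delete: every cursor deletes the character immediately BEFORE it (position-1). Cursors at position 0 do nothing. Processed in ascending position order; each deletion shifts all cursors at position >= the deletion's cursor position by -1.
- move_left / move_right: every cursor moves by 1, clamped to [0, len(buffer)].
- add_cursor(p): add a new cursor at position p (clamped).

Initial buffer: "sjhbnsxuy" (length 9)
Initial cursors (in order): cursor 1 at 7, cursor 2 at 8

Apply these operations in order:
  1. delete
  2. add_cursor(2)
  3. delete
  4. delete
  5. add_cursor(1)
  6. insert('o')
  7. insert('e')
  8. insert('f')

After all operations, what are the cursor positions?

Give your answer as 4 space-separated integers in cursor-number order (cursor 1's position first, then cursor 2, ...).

Answer: 9 9 9 13

Derivation:
After op 1 (delete): buffer="sjhbnsy" (len 7), cursors c1@6 c2@6, authorship .......
After op 2 (add_cursor(2)): buffer="sjhbnsy" (len 7), cursors c3@2 c1@6 c2@6, authorship .......
After op 3 (delete): buffer="shby" (len 4), cursors c3@1 c1@3 c2@3, authorship ....
After op 4 (delete): buffer="y" (len 1), cursors c1@0 c2@0 c3@0, authorship .
After op 5 (add_cursor(1)): buffer="y" (len 1), cursors c1@0 c2@0 c3@0 c4@1, authorship .
After op 6 (insert('o')): buffer="oooyo" (len 5), cursors c1@3 c2@3 c3@3 c4@5, authorship 123.4
After op 7 (insert('e')): buffer="oooeeeyoe" (len 9), cursors c1@6 c2@6 c3@6 c4@9, authorship 123123.44
After op 8 (insert('f')): buffer="oooeeefffyoef" (len 13), cursors c1@9 c2@9 c3@9 c4@13, authorship 123123123.444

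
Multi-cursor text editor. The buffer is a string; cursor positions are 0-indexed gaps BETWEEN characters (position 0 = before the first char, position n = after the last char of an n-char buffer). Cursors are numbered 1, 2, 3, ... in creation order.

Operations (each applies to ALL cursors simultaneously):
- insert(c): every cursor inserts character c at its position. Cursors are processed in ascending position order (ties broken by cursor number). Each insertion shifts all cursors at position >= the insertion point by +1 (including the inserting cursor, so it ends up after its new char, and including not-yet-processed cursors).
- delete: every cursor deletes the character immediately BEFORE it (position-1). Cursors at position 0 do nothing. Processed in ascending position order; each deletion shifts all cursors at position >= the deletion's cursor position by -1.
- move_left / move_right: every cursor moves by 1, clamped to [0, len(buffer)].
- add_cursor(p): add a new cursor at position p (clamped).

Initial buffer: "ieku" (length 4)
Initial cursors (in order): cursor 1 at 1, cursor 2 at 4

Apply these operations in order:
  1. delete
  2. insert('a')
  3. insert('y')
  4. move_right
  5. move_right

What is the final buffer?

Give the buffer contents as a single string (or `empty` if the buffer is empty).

After op 1 (delete): buffer="ek" (len 2), cursors c1@0 c2@2, authorship ..
After op 2 (insert('a')): buffer="aeka" (len 4), cursors c1@1 c2@4, authorship 1..2
After op 3 (insert('y')): buffer="ayekay" (len 6), cursors c1@2 c2@6, authorship 11..22
After op 4 (move_right): buffer="ayekay" (len 6), cursors c1@3 c2@6, authorship 11..22
After op 5 (move_right): buffer="ayekay" (len 6), cursors c1@4 c2@6, authorship 11..22

Answer: ayekay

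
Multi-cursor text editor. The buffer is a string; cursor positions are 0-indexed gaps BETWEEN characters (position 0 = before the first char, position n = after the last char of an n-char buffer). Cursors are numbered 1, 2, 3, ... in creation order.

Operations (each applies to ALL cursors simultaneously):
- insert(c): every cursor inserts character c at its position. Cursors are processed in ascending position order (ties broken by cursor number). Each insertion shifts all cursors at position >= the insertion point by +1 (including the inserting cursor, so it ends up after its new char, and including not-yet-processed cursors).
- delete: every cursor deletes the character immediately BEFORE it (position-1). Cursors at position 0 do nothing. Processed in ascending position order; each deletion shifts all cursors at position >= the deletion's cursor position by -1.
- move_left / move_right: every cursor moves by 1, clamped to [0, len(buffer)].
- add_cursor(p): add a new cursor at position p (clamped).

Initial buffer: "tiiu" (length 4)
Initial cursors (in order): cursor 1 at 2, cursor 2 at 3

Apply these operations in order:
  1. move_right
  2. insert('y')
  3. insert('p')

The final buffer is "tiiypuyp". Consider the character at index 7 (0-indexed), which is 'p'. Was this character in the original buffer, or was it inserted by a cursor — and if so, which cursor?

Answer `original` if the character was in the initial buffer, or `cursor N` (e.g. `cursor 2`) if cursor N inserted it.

After op 1 (move_right): buffer="tiiu" (len 4), cursors c1@3 c2@4, authorship ....
After op 2 (insert('y')): buffer="tiiyuy" (len 6), cursors c1@4 c2@6, authorship ...1.2
After op 3 (insert('p')): buffer="tiiypuyp" (len 8), cursors c1@5 c2@8, authorship ...11.22
Authorship (.=original, N=cursor N): . . . 1 1 . 2 2
Index 7: author = 2

Answer: cursor 2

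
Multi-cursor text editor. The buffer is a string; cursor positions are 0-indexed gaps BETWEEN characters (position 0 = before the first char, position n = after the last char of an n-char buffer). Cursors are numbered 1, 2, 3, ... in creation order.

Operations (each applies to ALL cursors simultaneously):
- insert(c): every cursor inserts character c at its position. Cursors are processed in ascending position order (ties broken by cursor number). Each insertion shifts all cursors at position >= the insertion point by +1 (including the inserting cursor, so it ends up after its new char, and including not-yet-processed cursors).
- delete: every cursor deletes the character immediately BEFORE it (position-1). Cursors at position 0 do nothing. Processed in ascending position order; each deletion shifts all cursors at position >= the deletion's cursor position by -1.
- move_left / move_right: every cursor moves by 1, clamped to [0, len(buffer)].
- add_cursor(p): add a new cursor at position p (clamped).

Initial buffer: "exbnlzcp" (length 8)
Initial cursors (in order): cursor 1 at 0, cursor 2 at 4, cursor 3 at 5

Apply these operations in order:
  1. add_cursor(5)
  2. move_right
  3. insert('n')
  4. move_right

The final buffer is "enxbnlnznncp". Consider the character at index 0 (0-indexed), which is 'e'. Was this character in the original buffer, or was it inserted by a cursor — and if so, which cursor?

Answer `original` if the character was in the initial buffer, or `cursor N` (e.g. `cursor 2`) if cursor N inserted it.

Answer: original

Derivation:
After op 1 (add_cursor(5)): buffer="exbnlzcp" (len 8), cursors c1@0 c2@4 c3@5 c4@5, authorship ........
After op 2 (move_right): buffer="exbnlzcp" (len 8), cursors c1@1 c2@5 c3@6 c4@6, authorship ........
After op 3 (insert('n')): buffer="enxbnlnznncp" (len 12), cursors c1@2 c2@7 c3@10 c4@10, authorship .1....2.34..
After op 4 (move_right): buffer="enxbnlnznncp" (len 12), cursors c1@3 c2@8 c3@11 c4@11, authorship .1....2.34..
Authorship (.=original, N=cursor N): . 1 . . . . 2 . 3 4 . .
Index 0: author = original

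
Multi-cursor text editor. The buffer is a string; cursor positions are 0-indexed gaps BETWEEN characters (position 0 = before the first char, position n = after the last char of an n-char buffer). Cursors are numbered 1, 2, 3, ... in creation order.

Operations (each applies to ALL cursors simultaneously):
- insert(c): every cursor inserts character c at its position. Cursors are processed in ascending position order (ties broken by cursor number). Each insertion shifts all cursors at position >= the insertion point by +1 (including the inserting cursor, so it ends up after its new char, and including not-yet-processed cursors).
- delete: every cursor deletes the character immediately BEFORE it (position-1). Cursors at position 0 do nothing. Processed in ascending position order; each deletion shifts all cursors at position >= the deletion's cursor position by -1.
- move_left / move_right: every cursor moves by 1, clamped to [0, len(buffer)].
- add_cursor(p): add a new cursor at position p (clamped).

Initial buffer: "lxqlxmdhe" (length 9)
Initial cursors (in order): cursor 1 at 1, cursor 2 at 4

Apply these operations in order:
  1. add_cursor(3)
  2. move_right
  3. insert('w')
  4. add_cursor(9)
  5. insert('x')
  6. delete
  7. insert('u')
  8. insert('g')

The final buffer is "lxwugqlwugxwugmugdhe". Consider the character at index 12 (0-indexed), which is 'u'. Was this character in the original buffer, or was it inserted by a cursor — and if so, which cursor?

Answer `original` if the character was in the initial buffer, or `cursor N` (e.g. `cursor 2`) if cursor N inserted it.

Answer: cursor 2

Derivation:
After op 1 (add_cursor(3)): buffer="lxqlxmdhe" (len 9), cursors c1@1 c3@3 c2@4, authorship .........
After op 2 (move_right): buffer="lxqlxmdhe" (len 9), cursors c1@2 c3@4 c2@5, authorship .........
After op 3 (insert('w')): buffer="lxwqlwxwmdhe" (len 12), cursors c1@3 c3@6 c2@8, authorship ..1..3.2....
After op 4 (add_cursor(9)): buffer="lxwqlwxwmdhe" (len 12), cursors c1@3 c3@6 c2@8 c4@9, authorship ..1..3.2....
After op 5 (insert('x')): buffer="lxwxqlwxxwxmxdhe" (len 16), cursors c1@4 c3@8 c2@11 c4@13, authorship ..11..33.22.4...
After op 6 (delete): buffer="lxwqlwxwmdhe" (len 12), cursors c1@3 c3@6 c2@8 c4@9, authorship ..1..3.2....
After op 7 (insert('u')): buffer="lxwuqlwuxwumudhe" (len 16), cursors c1@4 c3@8 c2@11 c4@13, authorship ..11..33.22.4...
After op 8 (insert('g')): buffer="lxwugqlwugxwugmugdhe" (len 20), cursors c1@5 c3@10 c2@14 c4@17, authorship ..111..333.222.44...
Authorship (.=original, N=cursor N): . . 1 1 1 . . 3 3 3 . 2 2 2 . 4 4 . . .
Index 12: author = 2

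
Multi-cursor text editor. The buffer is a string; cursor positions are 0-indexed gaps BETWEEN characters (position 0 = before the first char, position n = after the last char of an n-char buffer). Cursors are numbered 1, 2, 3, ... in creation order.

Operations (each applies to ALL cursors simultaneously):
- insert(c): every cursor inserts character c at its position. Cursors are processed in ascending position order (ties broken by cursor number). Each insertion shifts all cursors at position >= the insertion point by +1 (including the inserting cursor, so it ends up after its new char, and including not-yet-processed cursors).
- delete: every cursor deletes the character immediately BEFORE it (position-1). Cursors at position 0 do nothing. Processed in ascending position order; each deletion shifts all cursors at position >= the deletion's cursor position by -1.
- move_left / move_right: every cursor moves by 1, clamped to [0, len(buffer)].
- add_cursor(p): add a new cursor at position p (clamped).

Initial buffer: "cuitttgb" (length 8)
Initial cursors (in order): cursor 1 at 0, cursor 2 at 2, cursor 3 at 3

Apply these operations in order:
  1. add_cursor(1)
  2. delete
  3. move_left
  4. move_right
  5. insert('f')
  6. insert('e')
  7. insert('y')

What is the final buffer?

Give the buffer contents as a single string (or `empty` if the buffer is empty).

After op 1 (add_cursor(1)): buffer="cuitttgb" (len 8), cursors c1@0 c4@1 c2@2 c3@3, authorship ........
After op 2 (delete): buffer="tttgb" (len 5), cursors c1@0 c2@0 c3@0 c4@0, authorship .....
After op 3 (move_left): buffer="tttgb" (len 5), cursors c1@0 c2@0 c3@0 c4@0, authorship .....
After op 4 (move_right): buffer="tttgb" (len 5), cursors c1@1 c2@1 c3@1 c4@1, authorship .....
After op 5 (insert('f')): buffer="tffffttgb" (len 9), cursors c1@5 c2@5 c3@5 c4@5, authorship .1234....
After op 6 (insert('e')): buffer="tffffeeeettgb" (len 13), cursors c1@9 c2@9 c3@9 c4@9, authorship .12341234....
After op 7 (insert('y')): buffer="tffffeeeeyyyyttgb" (len 17), cursors c1@13 c2@13 c3@13 c4@13, authorship .123412341234....

Answer: tffffeeeeyyyyttgb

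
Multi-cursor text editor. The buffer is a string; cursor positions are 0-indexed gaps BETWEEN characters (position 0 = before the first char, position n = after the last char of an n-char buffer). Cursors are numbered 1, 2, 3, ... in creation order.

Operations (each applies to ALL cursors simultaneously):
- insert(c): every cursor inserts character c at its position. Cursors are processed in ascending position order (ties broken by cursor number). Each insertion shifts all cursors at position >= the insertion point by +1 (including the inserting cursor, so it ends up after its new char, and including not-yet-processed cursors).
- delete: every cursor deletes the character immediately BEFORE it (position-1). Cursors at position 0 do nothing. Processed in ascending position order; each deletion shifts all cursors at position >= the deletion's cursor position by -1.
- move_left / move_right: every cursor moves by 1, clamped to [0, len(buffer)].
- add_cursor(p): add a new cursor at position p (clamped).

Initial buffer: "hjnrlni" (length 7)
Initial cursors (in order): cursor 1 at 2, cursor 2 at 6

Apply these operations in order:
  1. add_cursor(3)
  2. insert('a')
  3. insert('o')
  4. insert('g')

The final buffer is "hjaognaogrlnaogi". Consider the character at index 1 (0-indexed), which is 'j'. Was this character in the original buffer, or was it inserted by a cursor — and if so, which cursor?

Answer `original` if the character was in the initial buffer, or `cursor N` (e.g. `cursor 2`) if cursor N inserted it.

Answer: original

Derivation:
After op 1 (add_cursor(3)): buffer="hjnrlni" (len 7), cursors c1@2 c3@3 c2@6, authorship .......
After op 2 (insert('a')): buffer="hjanarlnai" (len 10), cursors c1@3 c3@5 c2@9, authorship ..1.3...2.
After op 3 (insert('o')): buffer="hjaonaorlnaoi" (len 13), cursors c1@4 c3@7 c2@12, authorship ..11.33...22.
After op 4 (insert('g')): buffer="hjaognaogrlnaogi" (len 16), cursors c1@5 c3@9 c2@15, authorship ..111.333...222.
Authorship (.=original, N=cursor N): . . 1 1 1 . 3 3 3 . . . 2 2 2 .
Index 1: author = original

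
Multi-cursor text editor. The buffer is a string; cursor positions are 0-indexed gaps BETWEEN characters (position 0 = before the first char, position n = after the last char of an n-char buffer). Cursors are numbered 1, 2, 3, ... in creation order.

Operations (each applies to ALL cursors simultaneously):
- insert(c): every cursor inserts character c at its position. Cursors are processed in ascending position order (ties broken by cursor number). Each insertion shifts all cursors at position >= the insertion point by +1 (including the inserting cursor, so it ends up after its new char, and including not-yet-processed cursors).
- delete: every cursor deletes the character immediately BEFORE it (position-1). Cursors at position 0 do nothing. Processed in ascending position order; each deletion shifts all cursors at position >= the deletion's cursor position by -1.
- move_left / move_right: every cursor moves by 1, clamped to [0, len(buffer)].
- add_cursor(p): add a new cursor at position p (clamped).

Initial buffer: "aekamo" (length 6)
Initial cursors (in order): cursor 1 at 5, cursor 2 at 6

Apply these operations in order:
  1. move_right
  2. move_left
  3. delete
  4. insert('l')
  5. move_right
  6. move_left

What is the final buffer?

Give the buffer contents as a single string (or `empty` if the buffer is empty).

Answer: aekllo

Derivation:
After op 1 (move_right): buffer="aekamo" (len 6), cursors c1@6 c2@6, authorship ......
After op 2 (move_left): buffer="aekamo" (len 6), cursors c1@5 c2@5, authorship ......
After op 3 (delete): buffer="aeko" (len 4), cursors c1@3 c2@3, authorship ....
After op 4 (insert('l')): buffer="aekllo" (len 6), cursors c1@5 c2@5, authorship ...12.
After op 5 (move_right): buffer="aekllo" (len 6), cursors c1@6 c2@6, authorship ...12.
After op 6 (move_left): buffer="aekllo" (len 6), cursors c1@5 c2@5, authorship ...12.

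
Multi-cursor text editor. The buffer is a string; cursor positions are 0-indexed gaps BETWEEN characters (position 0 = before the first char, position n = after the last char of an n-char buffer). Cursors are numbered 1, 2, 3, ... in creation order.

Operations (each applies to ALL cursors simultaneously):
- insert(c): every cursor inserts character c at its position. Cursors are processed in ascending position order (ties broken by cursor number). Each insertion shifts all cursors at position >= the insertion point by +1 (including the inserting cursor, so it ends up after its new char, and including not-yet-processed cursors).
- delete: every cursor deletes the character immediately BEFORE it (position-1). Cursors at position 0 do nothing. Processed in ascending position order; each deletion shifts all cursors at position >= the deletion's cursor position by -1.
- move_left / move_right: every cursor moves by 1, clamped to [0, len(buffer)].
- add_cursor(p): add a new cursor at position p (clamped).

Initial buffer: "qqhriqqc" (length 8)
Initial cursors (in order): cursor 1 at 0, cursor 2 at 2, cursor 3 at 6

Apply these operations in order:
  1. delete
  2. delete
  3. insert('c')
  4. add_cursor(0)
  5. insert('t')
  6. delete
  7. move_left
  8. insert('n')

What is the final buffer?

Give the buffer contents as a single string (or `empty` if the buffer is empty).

Answer: ncnnchrncqc

Derivation:
After op 1 (delete): buffer="qhriqc" (len 6), cursors c1@0 c2@1 c3@4, authorship ......
After op 2 (delete): buffer="hrqc" (len 4), cursors c1@0 c2@0 c3@2, authorship ....
After op 3 (insert('c')): buffer="cchrcqc" (len 7), cursors c1@2 c2@2 c3@5, authorship 12..3..
After op 4 (add_cursor(0)): buffer="cchrcqc" (len 7), cursors c4@0 c1@2 c2@2 c3@5, authorship 12..3..
After op 5 (insert('t')): buffer="tcctthrctqc" (len 11), cursors c4@1 c1@5 c2@5 c3@9, authorship 41212..33..
After op 6 (delete): buffer="cchrcqc" (len 7), cursors c4@0 c1@2 c2@2 c3@5, authorship 12..3..
After op 7 (move_left): buffer="cchrcqc" (len 7), cursors c4@0 c1@1 c2@1 c3@4, authorship 12..3..
After op 8 (insert('n')): buffer="ncnnchrncqc" (len 11), cursors c4@1 c1@4 c2@4 c3@8, authorship 41122..33..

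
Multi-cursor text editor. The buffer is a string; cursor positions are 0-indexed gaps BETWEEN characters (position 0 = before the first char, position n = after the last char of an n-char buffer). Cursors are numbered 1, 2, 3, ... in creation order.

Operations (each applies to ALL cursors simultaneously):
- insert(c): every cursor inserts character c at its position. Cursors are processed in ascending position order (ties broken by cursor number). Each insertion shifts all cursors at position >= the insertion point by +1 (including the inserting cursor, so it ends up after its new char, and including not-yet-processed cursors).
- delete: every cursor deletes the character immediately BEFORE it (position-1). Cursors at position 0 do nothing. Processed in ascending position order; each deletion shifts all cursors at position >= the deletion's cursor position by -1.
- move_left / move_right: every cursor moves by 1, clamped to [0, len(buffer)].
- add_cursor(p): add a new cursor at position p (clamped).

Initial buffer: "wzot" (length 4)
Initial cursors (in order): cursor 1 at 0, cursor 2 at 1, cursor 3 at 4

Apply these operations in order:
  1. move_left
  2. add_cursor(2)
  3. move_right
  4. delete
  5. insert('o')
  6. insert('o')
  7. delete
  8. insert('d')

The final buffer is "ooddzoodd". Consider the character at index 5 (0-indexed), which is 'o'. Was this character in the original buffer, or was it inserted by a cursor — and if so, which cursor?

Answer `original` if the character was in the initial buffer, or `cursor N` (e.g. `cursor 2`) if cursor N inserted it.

Answer: cursor 3

Derivation:
After op 1 (move_left): buffer="wzot" (len 4), cursors c1@0 c2@0 c3@3, authorship ....
After op 2 (add_cursor(2)): buffer="wzot" (len 4), cursors c1@0 c2@0 c4@2 c3@3, authorship ....
After op 3 (move_right): buffer="wzot" (len 4), cursors c1@1 c2@1 c4@3 c3@4, authorship ....
After op 4 (delete): buffer="z" (len 1), cursors c1@0 c2@0 c3@1 c4@1, authorship .
After op 5 (insert('o')): buffer="oozoo" (len 5), cursors c1@2 c2@2 c3@5 c4@5, authorship 12.34
After op 6 (insert('o')): buffer="oooozoooo" (len 9), cursors c1@4 c2@4 c3@9 c4@9, authorship 1212.3434
After op 7 (delete): buffer="oozoo" (len 5), cursors c1@2 c2@2 c3@5 c4@5, authorship 12.34
After op 8 (insert('d')): buffer="ooddzoodd" (len 9), cursors c1@4 c2@4 c3@9 c4@9, authorship 1212.3434
Authorship (.=original, N=cursor N): 1 2 1 2 . 3 4 3 4
Index 5: author = 3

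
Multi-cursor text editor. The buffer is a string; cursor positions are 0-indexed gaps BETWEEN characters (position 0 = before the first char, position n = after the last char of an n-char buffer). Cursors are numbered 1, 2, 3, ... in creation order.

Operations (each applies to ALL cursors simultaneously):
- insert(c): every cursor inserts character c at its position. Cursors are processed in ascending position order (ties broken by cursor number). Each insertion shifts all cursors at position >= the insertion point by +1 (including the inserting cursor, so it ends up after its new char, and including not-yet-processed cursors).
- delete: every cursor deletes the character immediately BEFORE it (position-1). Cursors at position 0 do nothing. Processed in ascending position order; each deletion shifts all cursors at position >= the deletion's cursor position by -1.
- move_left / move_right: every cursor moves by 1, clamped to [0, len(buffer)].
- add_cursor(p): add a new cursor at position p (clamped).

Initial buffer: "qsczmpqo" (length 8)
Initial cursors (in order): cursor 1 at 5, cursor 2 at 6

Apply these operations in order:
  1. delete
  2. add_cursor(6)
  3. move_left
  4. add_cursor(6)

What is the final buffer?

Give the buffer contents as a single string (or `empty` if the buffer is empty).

After op 1 (delete): buffer="qsczqo" (len 6), cursors c1@4 c2@4, authorship ......
After op 2 (add_cursor(6)): buffer="qsczqo" (len 6), cursors c1@4 c2@4 c3@6, authorship ......
After op 3 (move_left): buffer="qsczqo" (len 6), cursors c1@3 c2@3 c3@5, authorship ......
After op 4 (add_cursor(6)): buffer="qsczqo" (len 6), cursors c1@3 c2@3 c3@5 c4@6, authorship ......

Answer: qsczqo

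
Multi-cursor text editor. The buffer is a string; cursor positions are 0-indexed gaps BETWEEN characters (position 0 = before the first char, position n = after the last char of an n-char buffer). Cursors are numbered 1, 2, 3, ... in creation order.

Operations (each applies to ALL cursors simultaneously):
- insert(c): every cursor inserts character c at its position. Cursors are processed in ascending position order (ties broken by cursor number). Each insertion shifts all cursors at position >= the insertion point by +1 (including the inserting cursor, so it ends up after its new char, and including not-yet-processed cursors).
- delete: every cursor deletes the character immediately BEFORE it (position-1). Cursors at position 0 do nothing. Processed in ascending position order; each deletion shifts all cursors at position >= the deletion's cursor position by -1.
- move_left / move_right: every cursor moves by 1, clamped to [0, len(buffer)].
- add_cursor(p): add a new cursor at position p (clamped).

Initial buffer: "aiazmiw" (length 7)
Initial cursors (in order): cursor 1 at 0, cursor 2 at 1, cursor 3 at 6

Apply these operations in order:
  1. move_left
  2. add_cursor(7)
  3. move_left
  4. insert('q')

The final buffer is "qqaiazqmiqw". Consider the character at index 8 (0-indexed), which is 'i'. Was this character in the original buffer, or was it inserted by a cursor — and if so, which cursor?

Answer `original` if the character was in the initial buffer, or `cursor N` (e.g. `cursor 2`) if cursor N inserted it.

After op 1 (move_left): buffer="aiazmiw" (len 7), cursors c1@0 c2@0 c3@5, authorship .......
After op 2 (add_cursor(7)): buffer="aiazmiw" (len 7), cursors c1@0 c2@0 c3@5 c4@7, authorship .......
After op 3 (move_left): buffer="aiazmiw" (len 7), cursors c1@0 c2@0 c3@4 c4@6, authorship .......
After op 4 (insert('q')): buffer="qqaiazqmiqw" (len 11), cursors c1@2 c2@2 c3@7 c4@10, authorship 12....3..4.
Authorship (.=original, N=cursor N): 1 2 . . . . 3 . . 4 .
Index 8: author = original

Answer: original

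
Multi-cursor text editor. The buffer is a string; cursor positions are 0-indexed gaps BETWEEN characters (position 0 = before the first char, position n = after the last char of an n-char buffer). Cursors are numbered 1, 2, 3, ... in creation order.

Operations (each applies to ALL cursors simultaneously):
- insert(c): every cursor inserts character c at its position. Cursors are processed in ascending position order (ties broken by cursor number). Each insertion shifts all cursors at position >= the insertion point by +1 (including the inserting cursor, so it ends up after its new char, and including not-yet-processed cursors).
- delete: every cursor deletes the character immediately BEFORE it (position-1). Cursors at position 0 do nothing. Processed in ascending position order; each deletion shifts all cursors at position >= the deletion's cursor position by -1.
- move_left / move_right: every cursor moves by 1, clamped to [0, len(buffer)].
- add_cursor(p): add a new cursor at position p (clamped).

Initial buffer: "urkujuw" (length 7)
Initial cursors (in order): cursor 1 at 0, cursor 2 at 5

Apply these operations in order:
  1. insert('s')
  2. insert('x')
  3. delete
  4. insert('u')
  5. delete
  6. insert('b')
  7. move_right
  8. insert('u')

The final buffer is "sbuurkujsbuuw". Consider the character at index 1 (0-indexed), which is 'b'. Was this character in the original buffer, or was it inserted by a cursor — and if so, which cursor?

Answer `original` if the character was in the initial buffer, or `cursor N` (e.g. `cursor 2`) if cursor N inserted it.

After op 1 (insert('s')): buffer="surkujsuw" (len 9), cursors c1@1 c2@7, authorship 1.....2..
After op 2 (insert('x')): buffer="sxurkujsxuw" (len 11), cursors c1@2 c2@9, authorship 11.....22..
After op 3 (delete): buffer="surkujsuw" (len 9), cursors c1@1 c2@7, authorship 1.....2..
After op 4 (insert('u')): buffer="suurkujsuuw" (len 11), cursors c1@2 c2@9, authorship 11.....22..
After op 5 (delete): buffer="surkujsuw" (len 9), cursors c1@1 c2@7, authorship 1.....2..
After op 6 (insert('b')): buffer="sburkujsbuw" (len 11), cursors c1@2 c2@9, authorship 11.....22..
After op 7 (move_right): buffer="sburkujsbuw" (len 11), cursors c1@3 c2@10, authorship 11.....22..
After op 8 (insert('u')): buffer="sbuurkujsbuuw" (len 13), cursors c1@4 c2@12, authorship 11.1....22.2.
Authorship (.=original, N=cursor N): 1 1 . 1 . . . . 2 2 . 2 .
Index 1: author = 1

Answer: cursor 1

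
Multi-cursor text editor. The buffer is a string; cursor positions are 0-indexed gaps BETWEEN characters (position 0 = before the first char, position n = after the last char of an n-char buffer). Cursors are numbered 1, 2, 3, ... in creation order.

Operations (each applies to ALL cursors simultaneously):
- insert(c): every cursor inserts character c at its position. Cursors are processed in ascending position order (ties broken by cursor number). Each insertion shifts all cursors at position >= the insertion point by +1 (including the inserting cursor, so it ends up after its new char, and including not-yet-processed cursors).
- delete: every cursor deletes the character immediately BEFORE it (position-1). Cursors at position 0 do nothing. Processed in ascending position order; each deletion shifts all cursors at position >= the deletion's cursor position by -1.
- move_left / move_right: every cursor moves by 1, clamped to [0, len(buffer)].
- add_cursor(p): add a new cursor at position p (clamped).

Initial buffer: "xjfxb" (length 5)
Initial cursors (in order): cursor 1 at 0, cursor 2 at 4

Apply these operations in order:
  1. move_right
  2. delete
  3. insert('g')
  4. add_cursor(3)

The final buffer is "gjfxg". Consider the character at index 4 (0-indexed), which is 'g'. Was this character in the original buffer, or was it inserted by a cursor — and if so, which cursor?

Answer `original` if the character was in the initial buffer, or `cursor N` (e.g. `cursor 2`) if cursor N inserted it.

After op 1 (move_right): buffer="xjfxb" (len 5), cursors c1@1 c2@5, authorship .....
After op 2 (delete): buffer="jfx" (len 3), cursors c1@0 c2@3, authorship ...
After op 3 (insert('g')): buffer="gjfxg" (len 5), cursors c1@1 c2@5, authorship 1...2
After op 4 (add_cursor(3)): buffer="gjfxg" (len 5), cursors c1@1 c3@3 c2@5, authorship 1...2
Authorship (.=original, N=cursor N): 1 . . . 2
Index 4: author = 2

Answer: cursor 2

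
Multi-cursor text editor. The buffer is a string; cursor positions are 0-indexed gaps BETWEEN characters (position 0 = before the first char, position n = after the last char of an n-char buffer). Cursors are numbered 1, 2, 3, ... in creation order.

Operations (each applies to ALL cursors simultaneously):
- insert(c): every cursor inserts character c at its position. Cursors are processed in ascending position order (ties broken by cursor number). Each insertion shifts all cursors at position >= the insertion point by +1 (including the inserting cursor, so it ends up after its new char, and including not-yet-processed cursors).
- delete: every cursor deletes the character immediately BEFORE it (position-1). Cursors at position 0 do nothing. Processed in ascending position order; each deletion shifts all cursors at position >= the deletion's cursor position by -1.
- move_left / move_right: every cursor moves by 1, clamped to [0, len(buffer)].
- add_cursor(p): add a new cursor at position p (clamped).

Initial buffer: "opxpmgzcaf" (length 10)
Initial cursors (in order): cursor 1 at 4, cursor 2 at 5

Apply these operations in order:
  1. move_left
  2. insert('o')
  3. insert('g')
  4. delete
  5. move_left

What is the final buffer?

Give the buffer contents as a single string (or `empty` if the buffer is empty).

After op 1 (move_left): buffer="opxpmgzcaf" (len 10), cursors c1@3 c2@4, authorship ..........
After op 2 (insert('o')): buffer="opxopomgzcaf" (len 12), cursors c1@4 c2@6, authorship ...1.2......
After op 3 (insert('g')): buffer="opxogpogmgzcaf" (len 14), cursors c1@5 c2@8, authorship ...11.22......
After op 4 (delete): buffer="opxopomgzcaf" (len 12), cursors c1@4 c2@6, authorship ...1.2......
After op 5 (move_left): buffer="opxopomgzcaf" (len 12), cursors c1@3 c2@5, authorship ...1.2......

Answer: opxopomgzcaf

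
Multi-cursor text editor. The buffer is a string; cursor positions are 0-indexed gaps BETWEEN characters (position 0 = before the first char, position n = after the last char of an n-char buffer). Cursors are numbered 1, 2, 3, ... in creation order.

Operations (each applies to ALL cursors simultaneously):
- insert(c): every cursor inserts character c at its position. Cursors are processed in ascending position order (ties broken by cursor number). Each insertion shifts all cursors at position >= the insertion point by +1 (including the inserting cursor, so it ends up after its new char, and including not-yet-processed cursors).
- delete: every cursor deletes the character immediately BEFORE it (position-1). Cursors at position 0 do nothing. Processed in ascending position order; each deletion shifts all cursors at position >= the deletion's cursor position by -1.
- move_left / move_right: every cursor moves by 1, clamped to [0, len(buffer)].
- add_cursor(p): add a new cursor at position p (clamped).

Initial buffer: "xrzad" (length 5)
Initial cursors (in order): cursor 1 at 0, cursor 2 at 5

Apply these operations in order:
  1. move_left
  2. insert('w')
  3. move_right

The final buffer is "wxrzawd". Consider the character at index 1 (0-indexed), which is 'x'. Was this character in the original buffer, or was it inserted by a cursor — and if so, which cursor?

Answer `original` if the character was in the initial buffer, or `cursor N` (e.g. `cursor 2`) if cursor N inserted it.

Answer: original

Derivation:
After op 1 (move_left): buffer="xrzad" (len 5), cursors c1@0 c2@4, authorship .....
After op 2 (insert('w')): buffer="wxrzawd" (len 7), cursors c1@1 c2@6, authorship 1....2.
After op 3 (move_right): buffer="wxrzawd" (len 7), cursors c1@2 c2@7, authorship 1....2.
Authorship (.=original, N=cursor N): 1 . . . . 2 .
Index 1: author = original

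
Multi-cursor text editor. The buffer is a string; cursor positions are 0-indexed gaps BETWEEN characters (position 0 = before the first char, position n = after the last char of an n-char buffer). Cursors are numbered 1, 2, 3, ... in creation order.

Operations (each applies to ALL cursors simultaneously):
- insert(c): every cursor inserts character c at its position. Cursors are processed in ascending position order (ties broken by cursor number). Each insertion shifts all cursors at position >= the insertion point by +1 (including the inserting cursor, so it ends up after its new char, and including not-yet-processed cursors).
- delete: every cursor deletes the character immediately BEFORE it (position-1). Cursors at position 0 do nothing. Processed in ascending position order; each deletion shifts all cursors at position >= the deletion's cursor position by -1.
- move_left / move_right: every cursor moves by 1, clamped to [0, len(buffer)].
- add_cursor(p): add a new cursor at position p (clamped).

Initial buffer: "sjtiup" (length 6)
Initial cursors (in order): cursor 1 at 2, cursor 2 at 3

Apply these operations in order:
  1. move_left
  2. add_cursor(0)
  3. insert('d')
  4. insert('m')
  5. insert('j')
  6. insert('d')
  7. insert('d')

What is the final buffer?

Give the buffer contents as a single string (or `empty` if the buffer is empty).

After op 1 (move_left): buffer="sjtiup" (len 6), cursors c1@1 c2@2, authorship ......
After op 2 (add_cursor(0)): buffer="sjtiup" (len 6), cursors c3@0 c1@1 c2@2, authorship ......
After op 3 (insert('d')): buffer="dsdjdtiup" (len 9), cursors c3@1 c1@3 c2@5, authorship 3.1.2....
After op 4 (insert('m')): buffer="dmsdmjdmtiup" (len 12), cursors c3@2 c1@5 c2@8, authorship 33.11.22....
After op 5 (insert('j')): buffer="dmjsdmjjdmjtiup" (len 15), cursors c3@3 c1@7 c2@11, authorship 333.111.222....
After op 6 (insert('d')): buffer="dmjdsdmjdjdmjdtiup" (len 18), cursors c3@4 c1@9 c2@14, authorship 3333.1111.2222....
After op 7 (insert('d')): buffer="dmjddsdmjddjdmjddtiup" (len 21), cursors c3@5 c1@11 c2@17, authorship 33333.11111.22222....

Answer: dmjddsdmjddjdmjddtiup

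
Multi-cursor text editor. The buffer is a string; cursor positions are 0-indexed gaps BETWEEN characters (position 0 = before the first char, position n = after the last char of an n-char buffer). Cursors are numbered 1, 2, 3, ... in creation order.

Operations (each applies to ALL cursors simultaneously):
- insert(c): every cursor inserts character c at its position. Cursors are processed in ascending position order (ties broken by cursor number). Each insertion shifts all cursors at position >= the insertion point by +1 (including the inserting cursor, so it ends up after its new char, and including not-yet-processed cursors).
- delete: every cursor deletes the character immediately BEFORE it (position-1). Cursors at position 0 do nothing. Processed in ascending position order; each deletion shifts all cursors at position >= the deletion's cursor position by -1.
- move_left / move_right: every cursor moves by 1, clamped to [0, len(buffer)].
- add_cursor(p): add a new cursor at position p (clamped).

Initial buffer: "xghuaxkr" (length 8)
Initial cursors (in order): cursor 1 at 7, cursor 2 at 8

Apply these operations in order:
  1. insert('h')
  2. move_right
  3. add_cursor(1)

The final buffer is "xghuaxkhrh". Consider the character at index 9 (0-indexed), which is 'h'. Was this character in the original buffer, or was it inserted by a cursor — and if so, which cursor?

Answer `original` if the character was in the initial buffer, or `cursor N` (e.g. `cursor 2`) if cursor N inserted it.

After op 1 (insert('h')): buffer="xghuaxkhrh" (len 10), cursors c1@8 c2@10, authorship .......1.2
After op 2 (move_right): buffer="xghuaxkhrh" (len 10), cursors c1@9 c2@10, authorship .......1.2
After op 3 (add_cursor(1)): buffer="xghuaxkhrh" (len 10), cursors c3@1 c1@9 c2@10, authorship .......1.2
Authorship (.=original, N=cursor N): . . . . . . . 1 . 2
Index 9: author = 2

Answer: cursor 2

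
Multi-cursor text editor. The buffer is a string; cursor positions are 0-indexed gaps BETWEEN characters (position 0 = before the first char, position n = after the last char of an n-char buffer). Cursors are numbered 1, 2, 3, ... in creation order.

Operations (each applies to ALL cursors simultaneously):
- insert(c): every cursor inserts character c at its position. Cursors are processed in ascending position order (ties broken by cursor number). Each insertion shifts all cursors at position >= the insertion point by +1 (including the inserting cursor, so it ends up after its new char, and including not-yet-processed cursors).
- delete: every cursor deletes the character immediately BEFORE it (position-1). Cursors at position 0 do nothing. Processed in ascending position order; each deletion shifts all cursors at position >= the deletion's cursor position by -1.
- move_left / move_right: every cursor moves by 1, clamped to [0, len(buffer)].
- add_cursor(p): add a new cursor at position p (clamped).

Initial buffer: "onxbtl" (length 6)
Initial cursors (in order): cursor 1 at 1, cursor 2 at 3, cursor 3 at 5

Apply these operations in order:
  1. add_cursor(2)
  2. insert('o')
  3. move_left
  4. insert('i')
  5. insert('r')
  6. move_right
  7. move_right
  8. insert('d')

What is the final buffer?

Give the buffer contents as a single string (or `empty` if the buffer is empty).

Answer: oirondiroxdirobdtirold

Derivation:
After op 1 (add_cursor(2)): buffer="onxbtl" (len 6), cursors c1@1 c4@2 c2@3 c3@5, authorship ......
After op 2 (insert('o')): buffer="oonoxobtol" (len 10), cursors c1@2 c4@4 c2@6 c3@9, authorship .1.4.2..3.
After op 3 (move_left): buffer="oonoxobtol" (len 10), cursors c1@1 c4@3 c2@5 c3@8, authorship .1.4.2..3.
After op 4 (insert('i')): buffer="oionioxiobtiol" (len 14), cursors c1@2 c4@5 c2@8 c3@12, authorship .11.44.22..33.
After op 5 (insert('r')): buffer="oironiroxirobtirol" (len 18), cursors c1@3 c4@7 c2@11 c3@16, authorship .111.444.222..333.
After op 6 (move_right): buffer="oironiroxirobtirol" (len 18), cursors c1@4 c4@8 c2@12 c3@17, authorship .111.444.222..333.
After op 7 (move_right): buffer="oironiroxirobtirol" (len 18), cursors c1@5 c4@9 c2@13 c3@18, authorship .111.444.222..333.
After op 8 (insert('d')): buffer="oirondiroxdirobdtirold" (len 22), cursors c1@6 c4@11 c2@16 c3@22, authorship .111.1444.4222.2.333.3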